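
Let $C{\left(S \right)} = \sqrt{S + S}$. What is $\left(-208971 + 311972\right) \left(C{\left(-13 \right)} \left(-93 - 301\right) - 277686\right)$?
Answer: $-28601935686 - 40582394 i \sqrt{26} \approx -2.8602 \cdot 10^{10} - 2.0693 \cdot 10^{8} i$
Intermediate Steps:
$C{\left(S \right)} = \sqrt{2} \sqrt{S}$ ($C{\left(S \right)} = \sqrt{2 S} = \sqrt{2} \sqrt{S}$)
$\left(-208971 + 311972\right) \left(C{\left(-13 \right)} \left(-93 - 301\right) - 277686\right) = \left(-208971 + 311972\right) \left(\sqrt{2} \sqrt{-13} \left(-93 - 301\right) - 277686\right) = 103001 \left(\sqrt{2} i \sqrt{13} \left(-394\right) - 277686\right) = 103001 \left(i \sqrt{26} \left(-394\right) - 277686\right) = 103001 \left(- 394 i \sqrt{26} - 277686\right) = 103001 \left(-277686 - 394 i \sqrt{26}\right) = -28601935686 - 40582394 i \sqrt{26}$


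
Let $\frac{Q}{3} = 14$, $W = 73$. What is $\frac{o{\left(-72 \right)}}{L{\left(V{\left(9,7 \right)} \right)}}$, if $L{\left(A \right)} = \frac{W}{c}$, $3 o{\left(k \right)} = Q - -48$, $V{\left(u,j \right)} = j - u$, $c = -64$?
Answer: $- \frac{1920}{73} \approx -26.301$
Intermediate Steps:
$Q = 42$ ($Q = 3 \cdot 14 = 42$)
$o{\left(k \right)} = 30$ ($o{\left(k \right)} = \frac{42 - -48}{3} = \frac{42 + 48}{3} = \frac{1}{3} \cdot 90 = 30$)
$L{\left(A \right)} = - \frac{73}{64}$ ($L{\left(A \right)} = \frac{73}{-64} = 73 \left(- \frac{1}{64}\right) = - \frac{73}{64}$)
$\frac{o{\left(-72 \right)}}{L{\left(V{\left(9,7 \right)} \right)}} = \frac{30}{- \frac{73}{64}} = 30 \left(- \frac{64}{73}\right) = - \frac{1920}{73}$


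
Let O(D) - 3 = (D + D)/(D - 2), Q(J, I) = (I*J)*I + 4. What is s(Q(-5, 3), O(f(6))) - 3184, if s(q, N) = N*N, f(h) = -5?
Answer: -155055/49 ≈ -3164.4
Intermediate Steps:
Q(J, I) = 4 + J*I² (Q(J, I) = J*I² + 4 = 4 + J*I²)
O(D) = 3 + 2*D/(-2 + D) (O(D) = 3 + (D + D)/(D - 2) = 3 + (2*D)/(-2 + D) = 3 + 2*D/(-2 + D))
s(q, N) = N²
s(Q(-5, 3), O(f(6))) - 3184 = ((-6 + 5*(-5))/(-2 - 5))² - 3184 = ((-6 - 25)/(-7))² - 3184 = (-⅐*(-31))² - 3184 = (31/7)² - 3184 = 961/49 - 3184 = -155055/49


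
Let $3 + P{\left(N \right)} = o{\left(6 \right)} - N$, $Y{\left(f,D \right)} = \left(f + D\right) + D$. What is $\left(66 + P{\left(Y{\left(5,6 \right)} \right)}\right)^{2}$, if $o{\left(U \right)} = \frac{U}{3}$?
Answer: $2304$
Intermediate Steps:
$Y{\left(f,D \right)} = f + 2 D$ ($Y{\left(f,D \right)} = \left(D + f\right) + D = f + 2 D$)
$o{\left(U \right)} = \frac{U}{3}$ ($o{\left(U \right)} = U \frac{1}{3} = \frac{U}{3}$)
$P{\left(N \right)} = -1 - N$ ($P{\left(N \right)} = -3 - \left(-2 + N\right) = -1 - N$)
$\left(66 + P{\left(Y{\left(5,6 \right)} \right)}\right)^{2} = \left(66 - \left(6 + 12\right)\right)^{2} = \left(66 - 18\right)^{2} = 48^{2} = 2304$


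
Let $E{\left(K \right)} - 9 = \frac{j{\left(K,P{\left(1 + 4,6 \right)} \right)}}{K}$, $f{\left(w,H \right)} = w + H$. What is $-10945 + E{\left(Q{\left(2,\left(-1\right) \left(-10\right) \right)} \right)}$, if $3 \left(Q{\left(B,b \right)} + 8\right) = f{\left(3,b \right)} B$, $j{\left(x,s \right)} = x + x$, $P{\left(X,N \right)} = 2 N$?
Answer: $-10934$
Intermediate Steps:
$f{\left(w,H \right)} = H + w$
$j{\left(x,s \right)} = 2 x$
$Q{\left(B,b \right)} = -8 + \frac{B \left(3 + b\right)}{3}$ ($Q{\left(B,b \right)} = -8 + \frac{\left(b + 3\right) B}{3} = -8 + \frac{\left(3 + b\right) B}{3} = -8 + \frac{B \left(3 + b\right)}{3}$)
$E{\left(K \right)} = 11$ ($E{\left(K \right)} = 9 + \frac{2 K}{K} = 9 + 2 = 11$)
$-10945 + E{\left(Q{\left(2,\left(-1\right) \left(-10\right) \right)} \right)} = -10945 + 11 = -10934$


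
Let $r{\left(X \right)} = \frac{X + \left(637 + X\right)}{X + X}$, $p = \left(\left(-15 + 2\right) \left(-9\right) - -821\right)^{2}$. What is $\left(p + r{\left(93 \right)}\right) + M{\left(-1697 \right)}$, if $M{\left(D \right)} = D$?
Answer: $\frac{163336165}{186} \approx 8.7815 \cdot 10^{5}$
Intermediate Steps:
$p = 879844$ ($p = \left(\left(-13\right) \left(-9\right) + 821\right)^{2} = \left(117 + 821\right)^{2} = 938^{2} = 879844$)
$r{\left(X \right)} = \frac{637 + 2 X}{2 X}$
$\left(p + r{\left(93 \right)}\right) + M{\left(-1697 \right)} = \left(879844 + \frac{\frac{637}{2} + 93}{93}\right) - 1697 = \left(879844 + \frac{1}{93} \cdot \frac{823}{2}\right) - 1697 = \left(879844 + \frac{823}{186}\right) - 1697 = \frac{163651807}{186} - 1697 = \frac{163336165}{186}$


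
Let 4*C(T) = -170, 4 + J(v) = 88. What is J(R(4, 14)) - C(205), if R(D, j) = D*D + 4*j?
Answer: 253/2 ≈ 126.50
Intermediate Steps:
R(D, j) = D² + 4*j
J(v) = 84 (J(v) = -4 + 88 = 84)
C(T) = -85/2 (C(T) = (¼)*(-170) = -85/2)
J(R(4, 14)) - C(205) = 84 - 1*(-85/2) = 84 + 85/2 = 253/2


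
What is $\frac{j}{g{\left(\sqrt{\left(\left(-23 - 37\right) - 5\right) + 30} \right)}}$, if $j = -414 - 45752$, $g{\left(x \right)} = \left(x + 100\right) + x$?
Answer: $- \frac{230830}{507} + \frac{23083 i \sqrt{35}}{2535} \approx -455.29 + 53.87 i$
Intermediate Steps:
$g{\left(x \right)} = 100 + 2 x$ ($g{\left(x \right)} = \left(100 + x\right) + x = 100 + 2 x$)
$j = -46166$
$\frac{j}{g{\left(\sqrt{\left(\left(-23 - 37\right) - 5\right) + 30} \right)}} = - \frac{46166}{100 + 2 \sqrt{\left(\left(-23 - 37\right) - 5\right) + 30}} = - \frac{46166}{100 + 2 \sqrt{\left(-60 - 5\right) + 30}} = - \frac{46166}{100 + 2 \sqrt{-65 + 30}} = - \frac{46166}{100 + 2 \sqrt{-35}} = - \frac{46166}{100 + 2 i \sqrt{35}}$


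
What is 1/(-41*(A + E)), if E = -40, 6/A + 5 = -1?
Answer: 1/1681 ≈ 0.00059488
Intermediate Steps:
A = -1 (A = 6/(-5 - 1) = 6/(-6) = 6*(-1/6) = -1)
1/(-41*(A + E)) = 1/(-41*(-1 - 40)) = 1/(-41*(-41)) = 1/1681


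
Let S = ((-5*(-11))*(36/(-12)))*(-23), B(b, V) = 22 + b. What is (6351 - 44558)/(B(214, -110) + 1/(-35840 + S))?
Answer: -1224343315/7562619 ≈ -161.89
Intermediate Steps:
S = 3795 (S = (55*(36*(-1/12)))*(-23) = (55*(-3))*(-23) = -165*(-23) = 3795)
(6351 - 44558)/(B(214, -110) + 1/(-35840 + S)) = (6351 - 44558)/((22 + 214) + 1/(-35840 + 3795)) = -38207/(236 + 1/(-32045)) = -38207/(236 - 1/32045) = -38207/7562619/32045 = -38207*32045/7562619 = -1224343315/7562619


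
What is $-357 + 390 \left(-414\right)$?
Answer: $-161817$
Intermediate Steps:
$-357 + 390 \left(-414\right) = -357 - 161460 = -161817$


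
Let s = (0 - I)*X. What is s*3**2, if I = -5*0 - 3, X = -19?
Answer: -513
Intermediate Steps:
I = -3 (I = 0 - 3 = -3)
s = -57 (s = (0 - 1*(-3))*(-19) = (0 + 3)*(-19) = 3*(-19) = -57)
s*3**2 = -57*3**2 = -57*9 = -513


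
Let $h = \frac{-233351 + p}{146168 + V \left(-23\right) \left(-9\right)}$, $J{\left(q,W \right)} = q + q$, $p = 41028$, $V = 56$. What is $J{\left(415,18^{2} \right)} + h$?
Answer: $\frac{130748477}{157760} \approx 828.78$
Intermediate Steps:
$J{\left(q,W \right)} = 2 q$
$h = - \frac{192323}{157760}$ ($h = \frac{-233351 + 41028}{146168 + 56 \left(-23\right) \left(-9\right)} = - \frac{192323}{146168 - -11592} = - \frac{192323}{146168 + 11592} = - \frac{192323}{157760} \approx -1.2191$)
$J{\left(415,18^{2} \right)} + h = 2 \cdot 415 - \frac{192323}{157760} = 830 - \frac{192323}{157760} = \frac{130748477}{157760}$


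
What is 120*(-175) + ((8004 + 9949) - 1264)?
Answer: -4311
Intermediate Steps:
120*(-175) + ((8004 + 9949) - 1264) = -21000 + (17953 - 1264) = -21000 + 16689 = -4311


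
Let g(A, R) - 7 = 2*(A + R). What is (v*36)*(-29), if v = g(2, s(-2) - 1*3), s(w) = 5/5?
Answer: -7308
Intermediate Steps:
s(w) = 1 (s(w) = 5*(⅕) = 1)
g(A, R) = 7 + 2*A + 2*R (g(A, R) = 7 + 2*(A + R) = 7 + (2*A + 2*R) = 7 + 2*A + 2*R)
v = 7 (v = 7 + 2*2 + 2*(1 - 1*3) = 7 + 4 + 2*(1 - 3) = 7 + 4 + 2*(-2) = 7 + 4 - 4 = 7)
(v*36)*(-29) = (7*36)*(-29) = 252*(-29) = -7308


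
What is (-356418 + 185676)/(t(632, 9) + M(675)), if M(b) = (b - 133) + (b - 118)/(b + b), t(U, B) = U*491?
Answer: -230501700/419653457 ≈ -0.54927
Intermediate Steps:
t(U, B) = 491*U
M(b) = -133 + b + (-118 + b)/(2*b) (M(b) = (-133 + b) + (-118 + b)/((2*b)) = (-133 + b) + (-118 + b)*(1/(2*b)) = (-133 + b) + (-118 + b)/(2*b) = -133 + b + (-118 + b)/(2*b))
(-356418 + 185676)/(t(632, 9) + M(675)) = (-356418 + 185676)/(491*632 + (-265/2 + 675 - 59/675)) = -170742/(310312 + (-265/2 + 675 - 59*1/675)) = -170742/(310312 + (-265/2 + 675 - 59/675)) = -170742/(310312 + 732257/1350) = -170742/419653457/1350 = -170742*1350/419653457 = -230501700/419653457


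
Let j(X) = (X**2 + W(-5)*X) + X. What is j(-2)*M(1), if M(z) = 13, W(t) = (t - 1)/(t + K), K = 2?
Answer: -26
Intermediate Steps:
W(t) = (-1 + t)/(2 + t) (W(t) = (t - 1)/(t + 2) = (-1 + t)/(2 + t))
j(X) = X**2 + 3*X (j(X) = (X**2 + ((-1 - 5)/(2 - 5))*X) + X = (X**2 + (-6/(-3))*X) + X = (X**2 + (-1/3*(-6))*X) + X = (X**2 + 2*X) + X = X**2 + 3*X)
j(-2)*M(1) = -2*(3 - 2)*13 = -2*1*13 = -2*13 = -26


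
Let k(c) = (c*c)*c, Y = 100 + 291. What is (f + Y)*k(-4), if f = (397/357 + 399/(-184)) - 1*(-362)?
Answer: -395149352/8211 ≈ -48124.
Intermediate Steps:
Y = 391
k(c) = c**3 (k(c) = c**2*c = c**3)
f = 23709661/65688 (f = (397*(1/357) + 399*(-1/184)) + 362 = (397/357 - 399/184) + 362 = -69395/65688 + 362 = 23709661/65688 ≈ 360.94)
(f + Y)*k(-4) = (23709661/65688 + 391)*(-4)**3 = (49393669/65688)*(-64) = -395149352/8211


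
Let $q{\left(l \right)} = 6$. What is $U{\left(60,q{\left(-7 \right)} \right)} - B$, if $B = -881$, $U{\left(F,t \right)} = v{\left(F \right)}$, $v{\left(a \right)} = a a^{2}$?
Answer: $216881$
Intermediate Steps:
$v{\left(a \right)} = a^{3}$
$U{\left(F,t \right)} = F^{3}$
$U{\left(60,q{\left(-7 \right)} \right)} - B = 60^{3} - -881 = 216000 + 881 = 216881$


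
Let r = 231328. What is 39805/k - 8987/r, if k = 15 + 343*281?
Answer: 4170841107/11149778272 ≈ 0.37407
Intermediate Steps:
k = 96398 (k = 15 + 96383 = 96398)
39805/k - 8987/r = 39805/96398 - 8987/231328 = 4170841107/11149778272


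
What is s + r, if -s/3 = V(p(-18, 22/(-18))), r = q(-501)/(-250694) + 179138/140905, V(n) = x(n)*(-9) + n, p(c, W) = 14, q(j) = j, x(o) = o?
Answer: 11913856206697/35324038070 ≈ 337.27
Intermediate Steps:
V(n) = -8*n (V(n) = n*(-9) + n = -9*n + n = -8*n)
r = 44979415177/35324038070 (r = -501/(-250694) + 179138/140905 = -501*(-1/250694) + 179138*(1/140905) = 501/250694 + 179138/140905 = 44979415177/35324038070 ≈ 1.2733)
s = 336 (s = -(-24)*14 = -3*(-112) = 336)
s + r = 336 + 44979415177/35324038070 = 11913856206697/35324038070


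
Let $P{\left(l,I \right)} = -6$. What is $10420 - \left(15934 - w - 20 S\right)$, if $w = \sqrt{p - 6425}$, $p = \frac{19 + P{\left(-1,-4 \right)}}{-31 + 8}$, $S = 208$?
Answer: $-1354 + \frac{2 i \sqrt{849781}}{23} \approx -1354.0 + 80.16 i$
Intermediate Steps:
$p = - \frac{13}{23}$ ($p = \frac{19 - 6}{-31 + 8} = \frac{1}{-23} \cdot 13 = \left(- \frac{1}{23}\right) 13 = - \frac{13}{23} \approx -0.56522$)
$w = \frac{2 i \sqrt{849781}}{23}$ ($w = \sqrt{- \frac{13}{23} - 6425} = \sqrt{- \frac{147788}{23}} = \frac{2 i \sqrt{849781}}{23} \approx 80.16 i$)
$10420 - \left(15934 - w - 20 S\right) = 10420 - \left(11774 - \frac{2 i \sqrt{849781}}{23}\right) = -1354 + \frac{2 i \sqrt{849781}}{23}$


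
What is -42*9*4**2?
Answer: -6048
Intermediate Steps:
-42*9*4**2 = -378*16 = -6048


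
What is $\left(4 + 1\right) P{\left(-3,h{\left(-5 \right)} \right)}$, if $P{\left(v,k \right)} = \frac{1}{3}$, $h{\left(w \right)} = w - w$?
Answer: $\frac{5}{3} \approx 1.6667$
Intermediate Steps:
$h{\left(w \right)} = 0$
$P{\left(v,k \right)} = \frac{1}{3}$
$\left(4 + 1\right) P{\left(-3,h{\left(-5 \right)} \right)} = \left(4 + 1\right) \frac{1}{3} = 5 \cdot \frac{1}{3} = \frac{5}{3}$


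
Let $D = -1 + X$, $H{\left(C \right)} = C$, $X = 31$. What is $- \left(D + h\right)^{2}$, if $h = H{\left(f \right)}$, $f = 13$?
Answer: $-1849$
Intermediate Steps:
$D = 30$ ($D = -1 + 31 = 30$)
$h = 13$
$- \left(D + h\right)^{2} = - \left(30 + 13\right)^{2} = - 43^{2} = \left(-1\right) 1849 = -1849$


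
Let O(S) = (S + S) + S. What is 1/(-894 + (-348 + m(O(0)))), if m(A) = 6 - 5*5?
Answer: -1/1261 ≈ -0.00079302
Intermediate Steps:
O(S) = 3*S (O(S) = 2*S + S = 3*S)
m(A) = -19 (m(A) = 6 - 25 = -19)
1/(-894 + (-348 + m(O(0)))) = 1/(-894 + (-348 - 19)) = 1/(-894 - 367) = 1/(-1261) = -1/1261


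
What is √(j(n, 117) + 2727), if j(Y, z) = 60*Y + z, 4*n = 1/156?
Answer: √1922609/26 ≈ 53.330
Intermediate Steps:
n = 1/624 (n = (¼)/156 = (¼)*(1/156) = 1/624 ≈ 0.0016026)
j(Y, z) = z + 60*Y
√(j(n, 117) + 2727) = √((117 + 60*(1/624)) + 2727) = √((117 + 5/52) + 2727) = √(6089/52 + 2727) = √(147893/52) = √1922609/26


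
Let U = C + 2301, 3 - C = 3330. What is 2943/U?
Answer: -109/38 ≈ -2.8684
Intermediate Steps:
C = -3327 (C = 3 - 1*3330 = 3 - 3330 = -3327)
U = -1026 (U = -3327 + 2301 = -1026)
2943/U = 2943/(-1026) = 2943*(-1/1026) = -109/38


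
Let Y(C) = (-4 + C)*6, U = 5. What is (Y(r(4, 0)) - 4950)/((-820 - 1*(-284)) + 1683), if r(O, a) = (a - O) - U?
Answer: -5028/1147 ≈ -4.3836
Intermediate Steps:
r(O, a) = -5 + a - O (r(O, a) = (a - O) - 1*5 = (a - O) - 5 = -5 + a - O)
Y(C) = -24 + 6*C
(Y(r(4, 0)) - 4950)/((-820 - 1*(-284)) + 1683) = ((-24 + 6*(-5 + 0 - 1*4)) - 4950)/((-820 - 1*(-284)) + 1683) = ((-24 + 6*(-5 + 0 - 4)) - 4950)/((-820 + 284) + 1683) = ((-24 + 6*(-9)) - 4950)/(-536 + 1683) = ((-24 - 54) - 4950)/1147 = (-78 - 4950)*(1/1147) = -5028*1/1147 = -5028/1147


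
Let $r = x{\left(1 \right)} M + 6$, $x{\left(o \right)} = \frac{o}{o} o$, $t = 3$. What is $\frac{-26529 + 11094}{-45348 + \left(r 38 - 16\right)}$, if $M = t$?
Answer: $\frac{15435}{45022} \approx 0.34283$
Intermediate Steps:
$x{\left(o \right)} = o$ ($x{\left(o \right)} = 1 o = o$)
$M = 3$
$r = 9$ ($r = 1 \cdot 3 + 6 = 3 + 6 = 9$)
$\frac{-26529 + 11094}{-45348 + \left(r 38 - 16\right)} = \frac{-26529 + 11094}{-45348 + \left(9 \cdot 38 - 16\right)} = - \frac{15435}{-45348 + \left(342 - 16\right)} = - \frac{15435}{-45348 + 326} = - \frac{15435}{-45022} = \left(-15435\right) \left(- \frac{1}{45022}\right) = \frac{15435}{45022}$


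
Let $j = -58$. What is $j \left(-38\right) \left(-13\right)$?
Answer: $-28652$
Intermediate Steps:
$j \left(-38\right) \left(-13\right) = \left(-58\right) \left(-38\right) \left(-13\right) = 2204 \left(-13\right) = -28652$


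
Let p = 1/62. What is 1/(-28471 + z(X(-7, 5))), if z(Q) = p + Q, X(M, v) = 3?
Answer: -62/1765015 ≈ -3.5127e-5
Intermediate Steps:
p = 1/62 ≈ 0.016129
z(Q) = 1/62 + Q
1/(-28471 + z(X(-7, 5))) = 1/(-28471 + (1/62 + 3)) = 1/(-28471 + 187/62) = 1/(-1765015/62) = -62/1765015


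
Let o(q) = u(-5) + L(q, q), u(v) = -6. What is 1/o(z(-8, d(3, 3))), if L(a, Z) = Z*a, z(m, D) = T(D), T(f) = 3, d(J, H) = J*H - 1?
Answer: ⅓ ≈ 0.33333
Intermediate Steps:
d(J, H) = -1 + H*J (d(J, H) = H*J - 1 = -1 + H*J)
z(m, D) = 3
o(q) = -6 + q² (o(q) = -6 + q*q = -6 + q²)
1/o(z(-8, d(3, 3))) = 1/(-6 + 3²) = 1/(-6 + 9) = 1/3 = ⅓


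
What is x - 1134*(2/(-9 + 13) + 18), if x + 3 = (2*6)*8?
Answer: -20886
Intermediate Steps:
x = 93 (x = -3 + (2*6)*8 = -3 + 12*8 = -3 + 96 = 93)
x - 1134*(2/(-9 + 13) + 18) = 93 - 1134*(2/(-9 + 13) + 18) = 93 - 1134*(2/4 + 18) = 93 - 1134*(2*(¼) + 18) = 93 - 1134*(½ + 18) = 93 - 1134*37/2 = 93 - 20979 = -20886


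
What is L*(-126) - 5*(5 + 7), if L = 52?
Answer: -6612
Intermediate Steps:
L*(-126) - 5*(5 + 7) = 52*(-126) - 5*(5 + 7) = -6552 - 5*12 = -6552 - 60 = -6612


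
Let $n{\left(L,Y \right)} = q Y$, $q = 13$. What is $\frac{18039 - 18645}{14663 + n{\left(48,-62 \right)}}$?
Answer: $- \frac{202}{4619} \approx -0.043732$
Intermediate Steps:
$n{\left(L,Y \right)} = 13 Y$
$\frac{18039 - 18645}{14663 + n{\left(48,-62 \right)}} = \frac{18039 - 18645}{14663 + 13 \left(-62\right)} = - \frac{606}{14663 - 806} = - \frac{606}{13857} = \left(-606\right) \frac{1}{13857} = - \frac{202}{4619}$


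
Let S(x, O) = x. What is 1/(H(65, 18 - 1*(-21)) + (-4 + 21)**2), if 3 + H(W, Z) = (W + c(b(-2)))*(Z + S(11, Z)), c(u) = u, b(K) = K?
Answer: 1/3436 ≈ 0.00029104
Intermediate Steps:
H(W, Z) = -3 + (-2 + W)*(11 + Z) (H(W, Z) = -3 + (W - 2)*(Z + 11) = -3 + (-2 + W)*(11 + Z))
1/(H(65, 18 - 1*(-21)) + (-4 + 21)**2) = 1/((-25 - 2*(18 - 1*(-21)) + 11*65 + 65*(18 - 1*(-21))) + (-4 + 21)**2) = 1/((-25 - 2*(18 + 21) + 715 + 65*(18 + 21)) + 17**2) = 1/((-25 - 2*39 + 715 + 65*39) + 289) = 1/((-25 - 78 + 715 + 2535) + 289) = 1/(3147 + 289) = 1/3436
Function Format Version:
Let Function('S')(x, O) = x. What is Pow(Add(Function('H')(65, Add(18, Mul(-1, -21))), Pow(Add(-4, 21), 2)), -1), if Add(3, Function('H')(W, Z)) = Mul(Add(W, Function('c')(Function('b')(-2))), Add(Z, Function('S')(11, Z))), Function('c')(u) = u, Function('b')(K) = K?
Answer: Rational(1, 3436) ≈ 0.00029104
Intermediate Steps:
Function('H')(W, Z) = Add(-3, Mul(Add(-2, W), Add(11, Z))) (Function('H')(W, Z) = Add(-3, Mul(Add(W, -2), Add(Z, 11))) = Add(-3, Mul(Add(-2, W), Add(11, Z))))
Pow(Add(Function('H')(65, Add(18, Mul(-1, -21))), Pow(Add(-4, 21), 2)), -1) = Pow(Add(Add(-25, Mul(-2, Add(18, Mul(-1, -21))), Mul(11, 65), Mul(65, Add(18, Mul(-1, -21)))), Pow(Add(-4, 21), 2)), -1) = Pow(Add(Add(-25, Mul(-2, Add(18, 21)), 715, Mul(65, Add(18, 21))), Pow(17, 2)), -1) = Pow(Add(Add(-25, Mul(-2, 39), 715, Mul(65, 39)), 289), -1) = Pow(Add(Add(-25, -78, 715, 2535), 289), -1) = Pow(Add(3147, 289), -1) = Pow(3436, -1) = Rational(1, 3436)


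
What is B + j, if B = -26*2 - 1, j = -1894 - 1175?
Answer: -3122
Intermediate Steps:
j = -3069
B = -53 (B = -52 - 1 = -53)
B + j = -53 - 3069 = -3122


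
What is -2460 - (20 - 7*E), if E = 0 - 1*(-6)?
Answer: -2438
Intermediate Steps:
E = 6 (E = 0 + 6 = 6)
-2460 - (20 - 7*E) = -2460 - (20 - 7*6) = -2460 - (20 - 42) = -2460 - 1*(-22) = -2460 + 22 = -2438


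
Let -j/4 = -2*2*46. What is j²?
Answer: 541696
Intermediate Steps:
j = 736 (j = -4*(-2*2)*46 = -(-16)*46 = -4*(-184) = 736)
j² = 736² = 541696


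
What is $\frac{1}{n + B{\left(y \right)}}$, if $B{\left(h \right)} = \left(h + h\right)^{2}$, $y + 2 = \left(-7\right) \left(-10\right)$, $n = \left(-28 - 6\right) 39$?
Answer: $\frac{1}{17170} \approx 5.8241 \cdot 10^{-5}$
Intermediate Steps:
$n = -1326$ ($n = \left(-34\right) 39 = -1326$)
$y = 68$ ($y = -2 - -70 = -2 + 70 = 68$)
$B{\left(h \right)} = 4 h^{2}$ ($B{\left(h \right)} = \left(2 h\right)^{2} = 4 h^{2}$)
$\frac{1}{n + B{\left(y \right)}} = \frac{1}{-1326 + 4 \cdot 68^{2}} = \frac{1}{-1326 + 4 \cdot 4624} = \frac{1}{-1326 + 18496} = \frac{1}{17170}$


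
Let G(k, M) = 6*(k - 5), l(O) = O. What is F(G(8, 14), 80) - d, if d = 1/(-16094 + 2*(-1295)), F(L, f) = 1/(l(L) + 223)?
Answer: 18925/4502844 ≈ 0.0042029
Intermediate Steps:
G(k, M) = -30 + 6*k (G(k, M) = 6*(-5 + k) = -30 + 6*k)
F(L, f) = 1/(223 + L) (F(L, f) = 1/(L + 223) = 1/(223 + L))
d = -1/18684 (d = 1/(-16094 - 2590) = 1/(-18684) = -1/18684 ≈ -5.3522e-5)
F(G(8, 14), 80) - d = 1/(223 + (-30 + 6*8)) - 1*(-1/18684) = 1/(223 + (-30 + 48)) + 1/18684 = 1/(223 + 18) + 1/18684 = 1/241 + 1/18684 = 18925/4502844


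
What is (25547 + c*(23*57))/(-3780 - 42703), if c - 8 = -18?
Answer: -12437/46483 ≈ -0.26756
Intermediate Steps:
c = -10 (c = 8 - 18 = -10)
(25547 + c*(23*57))/(-3780 - 42703) = (25547 - 230*57)/(-3780 - 42703) = (25547 - 10*1311)/(-46483) = (25547 - 13110)*(-1/46483) = 12437*(-1/46483) = -12437/46483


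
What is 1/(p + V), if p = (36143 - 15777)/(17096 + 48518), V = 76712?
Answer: 32807/2516700767 ≈ 1.3036e-5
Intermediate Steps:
p = 10183/32807 (p = 20366/65614 = 20366*(1/65614) = 10183/32807 ≈ 0.31039)
1/(p + V) = 1/(10183/32807 + 76712) = 1/(2516700767/32807) = 32807/2516700767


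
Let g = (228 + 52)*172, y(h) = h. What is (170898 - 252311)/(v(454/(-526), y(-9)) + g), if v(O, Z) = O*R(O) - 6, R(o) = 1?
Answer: -21411619/12664275 ≈ -1.6907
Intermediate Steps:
g = 48160 (g = 280*172 = 48160)
v(O, Z) = -6 + O (v(O, Z) = O*1 - 6 = O - 6 = -6 + O)
(170898 - 252311)/(v(454/(-526), y(-9)) + g) = (170898 - 252311)/((-6 + 454/(-526)) + 48160) = -81413/((-6 + 454*(-1/526)) + 48160) = -81413/((-6 - 227/263) + 48160) = -81413/(-1805/263 + 48160) = -81413/12664275/263 = -81413*263/12664275 = -21411619/12664275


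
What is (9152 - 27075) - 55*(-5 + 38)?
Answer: -19738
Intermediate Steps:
(9152 - 27075) - 55*(-5 + 38) = -17923 - 55*33 = -17923 - 1815 = -19738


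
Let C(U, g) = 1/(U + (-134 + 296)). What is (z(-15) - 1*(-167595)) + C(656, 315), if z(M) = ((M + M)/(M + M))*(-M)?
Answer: 137104981/818 ≈ 1.6761e+5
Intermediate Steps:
z(M) = -M (z(M) = ((2*M)/((2*M)))*(-M) = ((2*M)*(1/(2*M)))*(-M) = 1*(-M) = -M)
C(U, g) = 1/(162 + U) (C(U, g) = 1/(U + 162) = 1/(162 + U))
(z(-15) - 1*(-167595)) + C(656, 315) = (-1*(-15) - 1*(-167595)) + 1/(162 + 656) = (15 + 167595) + 1/818 = 167610 + 1/818 = 137104981/818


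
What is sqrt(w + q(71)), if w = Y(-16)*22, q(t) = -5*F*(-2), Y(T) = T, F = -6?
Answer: 2*I*sqrt(103) ≈ 20.298*I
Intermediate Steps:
q(t) = -60 (q(t) = -5*(-6)*(-2) = 30*(-2) = -60)
w = -352 (w = -16*22 = -352)
sqrt(w + q(71)) = sqrt(-352 - 60) = sqrt(-412) = 2*I*sqrt(103)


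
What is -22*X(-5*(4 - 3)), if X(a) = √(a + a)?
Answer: -22*I*√10 ≈ -69.57*I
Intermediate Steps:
X(a) = √2*√a (X(a) = √(2*a) = √2*√a)
-22*X(-5*(4 - 3)) = -22*√2*√(-5*(4 - 3)) = -22*√2*√(-5*1) = -22*√2*√(-5) = -22*√2*I*√5 = -22*I*√10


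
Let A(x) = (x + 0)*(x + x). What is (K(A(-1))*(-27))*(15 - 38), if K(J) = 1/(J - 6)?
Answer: -621/4 ≈ -155.25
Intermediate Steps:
A(x) = 2*x² (A(x) = x*(2*x) = 2*x²)
K(J) = 1/(-6 + J)
(K(A(-1))*(-27))*(15 - 38) = (-27/(-6 + 2*(-1)²))*(15 - 38) = (-27/(-6 + 2*1))*(-23) = (-27/(-6 + 2))*(-23) = (-27/(-4))*(-23) = -¼*(-27)*(-23) = (27/4)*(-23) = -621/4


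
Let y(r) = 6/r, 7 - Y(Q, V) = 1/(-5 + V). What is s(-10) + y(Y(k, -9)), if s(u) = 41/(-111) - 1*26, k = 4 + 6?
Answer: -10387/407 ≈ -25.521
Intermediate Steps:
k = 10
s(u) = -2927/111 (s(u) = 41*(-1/111) - 26 = -41/111 - 26 = -2927/111)
Y(Q, V) = 7 - 1/(-5 + V)
s(-10) + y(Y(k, -9)) = -2927/111 + 6/(((-36 + 7*(-9))/(-5 - 9))) = -2927/111 + 6/(((-36 - 63)/(-14))) = -2927/111 + 6/((-1/14*(-99))) = -2927/111 + 6/(99/14) = -2927/111 + 6*(14/99) = -2927/111 + 28/33 = -10387/407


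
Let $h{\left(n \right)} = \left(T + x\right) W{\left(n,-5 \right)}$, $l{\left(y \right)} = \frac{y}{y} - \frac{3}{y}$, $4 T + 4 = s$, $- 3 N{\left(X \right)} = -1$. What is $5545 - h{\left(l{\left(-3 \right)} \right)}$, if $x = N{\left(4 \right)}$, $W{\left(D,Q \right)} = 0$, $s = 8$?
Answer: $5545$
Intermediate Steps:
$N{\left(X \right)} = \frac{1}{3}$ ($N{\left(X \right)} = \left(- \frac{1}{3}\right) \left(-1\right) = \frac{1}{3}$)
$T = 1$ ($T = -1 + \frac{1}{4} \cdot 8 = -1 + 2 = 1$)
$l{\left(y \right)} = 1 - \frac{3}{y}$
$x = \frac{1}{3} \approx 0.33333$
$h{\left(n \right)} = 0$ ($h{\left(n \right)} = \left(1 + \frac{1}{3}\right) 0 = \frac{4}{3} \cdot 0 = 0$)
$5545 - h{\left(l{\left(-3 \right)} \right)} = 5545 - 0 = 5545 + 0 = 5545$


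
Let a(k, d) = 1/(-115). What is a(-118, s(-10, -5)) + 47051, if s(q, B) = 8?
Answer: 5410864/115 ≈ 47051.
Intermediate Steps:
a(k, d) = -1/115
a(-118, s(-10, -5)) + 47051 = -1/115 + 47051 = 5410864/115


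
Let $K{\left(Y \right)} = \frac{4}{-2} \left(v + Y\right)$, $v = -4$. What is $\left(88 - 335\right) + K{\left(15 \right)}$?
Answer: $-269$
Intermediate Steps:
$K{\left(Y \right)} = 8 - 2 Y$ ($K{\left(Y \right)} = \frac{4}{-2} \left(-4 + Y\right) = 4 \left(- \frac{1}{2}\right) \left(-4 + Y\right) = - 2 \left(-4 + Y\right) = 8 - 2 Y$)
$\left(88 - 335\right) + K{\left(15 \right)} = \left(88 - 335\right) + \left(8 - 30\right) = -247 + \left(8 - 30\right) = -247 - 22 = -269$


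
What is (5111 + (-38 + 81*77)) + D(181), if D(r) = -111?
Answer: 11199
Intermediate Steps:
(5111 + (-38 + 81*77)) + D(181) = (5111 + (-38 + 81*77)) - 111 = (5111 + (-38 + 6237)) - 111 = (5111 + 6199) - 111 = 11310 - 111 = 11199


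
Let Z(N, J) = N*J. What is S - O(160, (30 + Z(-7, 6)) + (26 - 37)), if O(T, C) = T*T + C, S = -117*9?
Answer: -26630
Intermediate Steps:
Z(N, J) = J*N
S = -1053
O(T, C) = C + T² (O(T, C) = T² + C = C + T²)
S - O(160, (30 + Z(-7, 6)) + (26 - 37)) = -1053 - (((30 + 6*(-7)) + (26 - 37)) + 160²) = -1053 - (((30 - 42) - 11) + 25600) = -1053 - ((-12 - 11) + 25600) = -1053 - (-23 + 25600) = -1053 - 1*25577 = -1053 - 25577 = -26630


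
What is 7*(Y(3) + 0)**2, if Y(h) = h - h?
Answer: 0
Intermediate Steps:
Y(h) = 0
7*(Y(3) + 0)**2 = 7*(0 + 0)**2 = 7*0**2 = 7*0 = 0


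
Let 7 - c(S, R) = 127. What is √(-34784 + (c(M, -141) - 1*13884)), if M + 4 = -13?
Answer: 2*I*√12197 ≈ 220.88*I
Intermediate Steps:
M = -17 (M = -4 - 13 = -17)
c(S, R) = -120 (c(S, R) = 7 - 1*127 = 7 - 127 = -120)
√(-34784 + (c(M, -141) - 1*13884)) = √(-34784 + (-120 - 1*13884)) = √(-34784 + (-120 - 13884)) = √(-34784 - 14004) = √(-48788) = 2*I*√12197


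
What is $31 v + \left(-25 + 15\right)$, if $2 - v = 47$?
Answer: $-1405$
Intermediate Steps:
$v = -45$ ($v = 2 - 47 = -45$)
$31 v + \left(-25 + 15\right) = 31 \left(-45\right) + \left(-25 + 15\right) = -1395 - 10 = -1405$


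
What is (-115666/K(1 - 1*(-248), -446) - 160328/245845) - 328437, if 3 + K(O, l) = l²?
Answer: -16061209806265179/48901766485 ≈ -3.2844e+5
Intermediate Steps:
K(O, l) = -3 + l²
(-115666/K(1 - 1*(-248), -446) - 160328/245845) - 328437 = (-115666/(-3 + (-446)²) - 160328/245845) - 328437 = (-115666/(-3 + 198916) - 160328*1/245845) - 328437 = (-115666/198913 - 160328/245845) - 328437 = -60327231234/48901766485 - 328437 = -16061209806265179/48901766485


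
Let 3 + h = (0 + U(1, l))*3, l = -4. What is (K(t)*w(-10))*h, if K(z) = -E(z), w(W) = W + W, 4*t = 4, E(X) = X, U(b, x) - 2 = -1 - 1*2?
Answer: -120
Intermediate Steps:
U(b, x) = -1 (U(b, x) = 2 + (-1 - 1*2) = 2 + (-1 - 2) = 2 - 3 = -1)
t = 1 (t = (1/4)*4 = 1)
w(W) = 2*W
h = -6 (h = -3 + (0 - 1)*3 = -3 - 1*3 = -3 - 3 = -6)
K(z) = -z
(K(t)*w(-10))*h = ((-1*1)*(2*(-10)))*(-6) = -1*(-20)*(-6) = 20*(-6) = -120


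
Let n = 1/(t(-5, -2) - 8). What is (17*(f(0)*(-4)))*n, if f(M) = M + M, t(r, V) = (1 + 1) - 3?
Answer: 0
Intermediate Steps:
t(r, V) = -1 (t(r, V) = 2 - 3 = -1)
f(M) = 2*M
n = -⅑ (n = 1/(-1 - 8) = 1/(-9) = -⅑ ≈ -0.11111)
(17*(f(0)*(-4)))*n = (17*((2*0)*(-4)))*(-⅑) = (17*(0*(-4)))*(-⅑) = (17*0)*(-⅑) = 0*(-⅑) = 0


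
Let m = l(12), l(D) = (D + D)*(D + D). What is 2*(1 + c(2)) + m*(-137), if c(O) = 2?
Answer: -78906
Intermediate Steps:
l(D) = 4*D**2 (l(D) = (2*D)*(2*D) = 4*D**2)
m = 576 (m = 4*12**2 = 4*144 = 576)
2*(1 + c(2)) + m*(-137) = 2*(1 + 2) + 576*(-137) = 2*3 - 78912 = 6 - 78912 = -78906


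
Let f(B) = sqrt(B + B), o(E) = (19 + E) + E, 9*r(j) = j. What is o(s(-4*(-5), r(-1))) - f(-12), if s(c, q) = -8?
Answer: 3 - 2*I*sqrt(6) ≈ 3.0 - 4.899*I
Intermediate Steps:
r(j) = j/9
o(E) = 19 + 2*E
f(B) = sqrt(2)*sqrt(B) (f(B) = sqrt(2*B) = sqrt(2)*sqrt(B))
o(s(-4*(-5), r(-1))) - f(-12) = (19 + 2*(-8)) - sqrt(2)*sqrt(-12) = (19 - 16) - sqrt(2)*2*I*sqrt(3) = 3 - 2*I*sqrt(6)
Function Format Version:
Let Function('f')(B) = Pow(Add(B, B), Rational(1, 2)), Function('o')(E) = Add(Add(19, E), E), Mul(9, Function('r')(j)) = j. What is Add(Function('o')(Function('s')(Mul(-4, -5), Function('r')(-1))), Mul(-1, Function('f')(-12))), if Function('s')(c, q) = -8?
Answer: Add(3, Mul(-2, I, Pow(6, Rational(1, 2)))) ≈ Add(3.0000, Mul(-4.8990, I))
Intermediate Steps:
Function('r')(j) = Mul(Rational(1, 9), j)
Function('o')(E) = Add(19, Mul(2, E))
Function('f')(B) = Mul(Pow(2, Rational(1, 2)), Pow(B, Rational(1, 2))) (Function('f')(B) = Pow(Mul(2, B), Rational(1, 2)) = Mul(Pow(2, Rational(1, 2)), Pow(B, Rational(1, 2))))
Add(Function('o')(Function('s')(Mul(-4, -5), Function('r')(-1))), Mul(-1, Function('f')(-12))) = Add(Add(19, Mul(2, -8)), Mul(-1, Mul(Pow(2, Rational(1, 2)), Pow(-12, Rational(1, 2))))) = Add(Add(19, -16), Mul(-1, Mul(Pow(2, Rational(1, 2)), Mul(2, I, Pow(3, Rational(1, 2)))))) = Add(3, Mul(-1, Mul(2, I, Pow(6, Rational(1, 2))))) = Add(3, Mul(-2, I, Pow(6, Rational(1, 2))))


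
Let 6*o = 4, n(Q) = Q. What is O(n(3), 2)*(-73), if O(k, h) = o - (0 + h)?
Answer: 292/3 ≈ 97.333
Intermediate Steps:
o = 2/3 (o = (1/6)*4 = 2/3 ≈ 0.66667)
O(k, h) = 2/3 - h (O(k, h) = 2/3 - (0 + h) = 2/3 - h)
O(n(3), 2)*(-73) = (2/3 - 1*2)*(-73) = (2/3 - 2)*(-73) = -4/3*(-73) = 292/3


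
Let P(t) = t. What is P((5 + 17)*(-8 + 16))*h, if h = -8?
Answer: -1408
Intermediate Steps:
P((5 + 17)*(-8 + 16))*h = ((5 + 17)*(-8 + 16))*(-8) = (22*8)*(-8) = 176*(-8) = -1408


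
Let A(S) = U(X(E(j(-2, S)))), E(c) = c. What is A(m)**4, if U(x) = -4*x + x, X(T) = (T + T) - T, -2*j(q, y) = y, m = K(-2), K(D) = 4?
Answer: 1296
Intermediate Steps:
m = 4
j(q, y) = -y/2
X(T) = T (X(T) = 2*T - T = T)
U(x) = -3*x
A(S) = 3*S/2 (A(S) = -(-3)*S/2 = 3*S/2)
A(m)**4 = ((3/2)*4)**4 = 6**4 = 1296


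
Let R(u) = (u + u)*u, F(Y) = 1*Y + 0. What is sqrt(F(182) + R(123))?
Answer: 2*sqrt(7610) ≈ 174.47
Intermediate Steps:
F(Y) = Y (F(Y) = Y + 0 = Y)
R(u) = 2*u**2 (R(u) = (2*u)*u = 2*u**2)
sqrt(F(182) + R(123)) = sqrt(182 + 2*123**2) = sqrt(182 + 2*15129) = sqrt(182 + 30258) = sqrt(30440) = 2*sqrt(7610)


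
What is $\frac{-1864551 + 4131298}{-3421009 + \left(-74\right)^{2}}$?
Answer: $- \frac{2266747}{3415533} \approx -0.66366$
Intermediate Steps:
$\frac{-1864551 + 4131298}{-3421009 + \left(-74\right)^{2}} = \frac{2266747}{-3421009 + 5476} = \frac{2266747}{-3415533} = 2266747 \left(- \frac{1}{3415533}\right) = - \frac{2266747}{3415533}$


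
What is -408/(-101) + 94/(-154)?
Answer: 26669/7777 ≈ 3.4292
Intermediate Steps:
-408/(-101) + 94/(-154) = -408*(-1/101) + 94*(-1/154) = 408/101 - 47/77 = 26669/7777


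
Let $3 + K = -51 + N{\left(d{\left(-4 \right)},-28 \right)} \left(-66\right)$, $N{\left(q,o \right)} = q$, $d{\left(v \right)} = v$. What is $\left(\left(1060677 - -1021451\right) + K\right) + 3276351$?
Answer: $5358689$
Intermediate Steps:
$K = 210$ ($K = -3 - -213 = -3 + \left(-51 + 264\right) = -3 + 213 = 210$)
$\left(\left(1060677 - -1021451\right) + K\right) + 3276351 = \left(\left(1060677 - -1021451\right) + 210\right) + 3276351 = \left(\left(1060677 + 1021451\right) + 210\right) + 3276351 = \left(2082128 + 210\right) + 3276351 = 2082338 + 3276351 = 5358689$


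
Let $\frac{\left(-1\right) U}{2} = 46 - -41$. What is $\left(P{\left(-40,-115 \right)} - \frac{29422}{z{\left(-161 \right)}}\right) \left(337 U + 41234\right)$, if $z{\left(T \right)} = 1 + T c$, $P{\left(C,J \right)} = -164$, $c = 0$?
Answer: $514914744$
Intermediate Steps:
$U = -174$ ($U = - 2 \left(46 - -41\right) = - 2 \left(46 + 41\right) = \left(-2\right) 87 = -174$)
$z{\left(T \right)} = 1$ ($z{\left(T \right)} = 1 + T 0 = 1 + 0 = 1$)
$\left(P{\left(-40,-115 \right)} - \frac{29422}{z{\left(-161 \right)}}\right) \left(337 U + 41234\right) = \left(-164 - \frac{29422}{1}\right) \left(337 \left(-174\right) + 41234\right) = \left(-164 - 29422\right) \left(-58638 + 41234\right) = \left(-164 - 29422\right) \left(-17404\right) = \left(-29586\right) \left(-17404\right) = 514914744$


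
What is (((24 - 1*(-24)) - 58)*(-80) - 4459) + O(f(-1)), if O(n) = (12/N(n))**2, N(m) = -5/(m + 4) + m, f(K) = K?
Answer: -14555/4 ≈ -3638.8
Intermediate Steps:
N(m) = m - 5/(4 + m) (N(m) = -5/(4 + m) + m = m - 5/(4 + m))
O(n) = 144*(4 + n)**2/(-5 + n**2 + 4*n)**2 (O(n) = (12/(((-5 + n**2 + 4*n)/(4 + n))))**2 = (12*((4 + n)/(-5 + n**2 + 4*n)))**2 = (12*(4 + n)/(-5 + n**2 + 4*n))**2 = 144*(4 + n)**2/(-5 + n**2 + 4*n)**2)
(((24 - 1*(-24)) - 58)*(-80) - 4459) + O(f(-1)) = (((24 - 1*(-24)) - 58)*(-80) - 4459) + 144*(4 - 1)**2/(-5 + (-1)**2 + 4*(-1))**2 = (((24 + 24) - 58)*(-80) - 4459) + 144*3**2/(-5 + 1 - 4)**2 = ((48 - 58)*(-80) - 4459) + 144*9/(-8)**2 = (-10*(-80) - 4459) + 144*9*(1/64) = (800 - 4459) + 81/4 = -3659 + 81/4 = -14555/4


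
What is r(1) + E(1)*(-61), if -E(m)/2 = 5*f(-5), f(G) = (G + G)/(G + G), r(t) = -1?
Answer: 609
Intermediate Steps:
f(G) = 1 (f(G) = (2*G)/((2*G)) = (2*G)*(1/(2*G)) = 1)
E(m) = -10
r(1) + E(1)*(-61) = -1 - 10*(-61) = -1 + 610 = 609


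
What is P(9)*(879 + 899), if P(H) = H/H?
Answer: 1778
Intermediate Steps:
P(H) = 1
P(9)*(879 + 899) = 1*(879 + 899) = 1*1778 = 1778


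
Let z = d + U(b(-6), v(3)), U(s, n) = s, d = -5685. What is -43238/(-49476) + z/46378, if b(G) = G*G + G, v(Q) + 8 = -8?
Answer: 215688148/286824741 ≈ 0.75199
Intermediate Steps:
v(Q) = -16 (v(Q) = -8 - 8 = -16)
b(G) = G + G**2 (b(G) = G**2 + G = G + G**2)
z = -5655 (z = -5685 - 6*(1 - 6) = -5685 - 6*(-5) = -5685 + 30 = -5655)
-43238/(-49476) + z/46378 = -43238/(-49476) - 5655/46378 = -43238*(-1/49476) - 5655*1/46378 = 21619/24738 - 5655/46378 = 215688148/286824741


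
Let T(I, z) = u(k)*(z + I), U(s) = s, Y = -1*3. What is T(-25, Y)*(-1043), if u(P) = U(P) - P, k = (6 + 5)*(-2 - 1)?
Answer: 0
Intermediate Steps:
Y = -3
k = -33 (k = 11*(-3) = -33)
u(P) = 0 (u(P) = P - P = 0)
T(I, z) = 0 (T(I, z) = 0*(z + I) = 0*(I + z) = 0)
T(-25, Y)*(-1043) = 0*(-1043) = 0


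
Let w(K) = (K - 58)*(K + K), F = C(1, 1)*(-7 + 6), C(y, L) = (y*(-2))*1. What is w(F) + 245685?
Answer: 245461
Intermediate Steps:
C(y, L) = -2*y (C(y, L) = -2*y*1 = -2*y)
F = 2 (F = (-2*1)*(-7 + 6) = -2*(-1) = 2)
w(K) = 2*K*(-58 + K) (w(K) = (-58 + K)*(2*K) = 2*K*(-58 + K))
w(F) + 245685 = 2*2*(-58 + 2) + 245685 = 2*2*(-56) + 245685 = -224 + 245685 = 245461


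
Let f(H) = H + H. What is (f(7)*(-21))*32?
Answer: -9408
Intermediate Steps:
f(H) = 2*H
(f(7)*(-21))*32 = ((2*7)*(-21))*32 = (14*(-21))*32 = -294*32 = -9408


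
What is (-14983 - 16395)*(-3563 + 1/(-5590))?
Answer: 312480495819/2795 ≈ 1.1180e+8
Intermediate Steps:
(-14983 - 16395)*(-3563 + 1/(-5590)) = -31378*(-3563 - 1/5590) = -31378*(-19917171/5590) = 312480495819/2795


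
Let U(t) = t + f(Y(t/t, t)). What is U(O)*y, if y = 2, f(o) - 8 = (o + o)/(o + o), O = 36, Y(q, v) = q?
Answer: 90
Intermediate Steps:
f(o) = 9 (f(o) = 8 + (o + o)/(o + o) = 8 + (2*o)/((2*o)) = 8 + (2*o)*(1/(2*o)) = 8 + 1 = 9)
U(t) = 9 + t (U(t) = t + 9 = 9 + t)
U(O)*y = (9 + 36)*2 = 45*2 = 90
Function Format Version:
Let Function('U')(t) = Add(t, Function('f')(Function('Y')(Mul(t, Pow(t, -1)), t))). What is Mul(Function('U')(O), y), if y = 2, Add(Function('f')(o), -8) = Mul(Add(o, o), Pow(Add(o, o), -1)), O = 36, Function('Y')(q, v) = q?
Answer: 90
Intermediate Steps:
Function('f')(o) = 9 (Function('f')(o) = Add(8, Mul(Add(o, o), Pow(Add(o, o), -1))) = Add(8, Mul(Mul(2, o), Pow(Mul(2, o), -1))) = Add(8, Mul(Mul(2, o), Mul(Rational(1, 2), Pow(o, -1)))) = Add(8, 1) = 9)
Function('U')(t) = Add(9, t) (Function('U')(t) = Add(t, 9) = Add(9, t))
Mul(Function('U')(O), y) = Mul(Add(9, 36), 2) = Mul(45, 2) = 90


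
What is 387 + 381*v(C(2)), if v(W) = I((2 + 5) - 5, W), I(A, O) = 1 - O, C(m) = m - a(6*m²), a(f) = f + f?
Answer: 18294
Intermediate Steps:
a(f) = 2*f
C(m) = m - 12*m² (C(m) = m - 2*6*m² = m - 12*m²)
v(W) = 1 - W
387 + 381*v(C(2)) = 387 + 381*(1 - 2*(1 - 12*2)) = 387 + 381*(1 - 2*(1 - 24)) = 387 + 381*(1 - 2*(-23)) = 387 + 381*(1 - 1*(-46)) = 387 + 381*(1 + 46) = 387 + 381*47 = 387 + 17907 = 18294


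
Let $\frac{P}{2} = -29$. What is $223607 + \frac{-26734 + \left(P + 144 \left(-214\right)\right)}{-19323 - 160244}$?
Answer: $\frac{40152495777}{179567} \approx 2.2361 \cdot 10^{5}$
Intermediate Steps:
$P = -58$ ($P = 2 \left(-29\right) = -58$)
$223607 + \frac{-26734 + \left(P + 144 \left(-214\right)\right)}{-19323 - 160244} = 223607 + \frac{-26734 + \left(-58 + 144 \left(-214\right)\right)}{-19323 - 160244} = 223607 + \frac{-26734 - 30874}{-19323 - 160244} = 223607 + \frac{-26734 - 30874}{-179567} = 223607 - - \frac{57608}{179567} = 223607 + \frac{57608}{179567} = \frac{40152495777}{179567}$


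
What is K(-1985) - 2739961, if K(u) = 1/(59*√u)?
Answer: -2739961 - I*√1985/117115 ≈ -2.74e+6 - 0.00038042*I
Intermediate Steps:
K(u) = 1/(59*√u)
K(-1985) - 2739961 = 1/(59*√(-1985)) - 2739961 = (-I*√1985/1985)/59 - 2739961 = -I*√1985/117115 - 2739961 = -2739961 - I*√1985/117115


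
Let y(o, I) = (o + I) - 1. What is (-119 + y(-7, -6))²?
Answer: 17689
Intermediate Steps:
y(o, I) = -1 + I + o (y(o, I) = (I + o) - 1 = -1 + I + o)
(-119 + y(-7, -6))² = (-119 + (-1 - 6 - 7))² = (-119 - 14)² = (-133)² = 17689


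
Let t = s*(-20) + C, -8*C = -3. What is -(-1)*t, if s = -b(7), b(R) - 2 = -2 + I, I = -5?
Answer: -797/8 ≈ -99.625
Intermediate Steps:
b(R) = -5 (b(R) = 2 + (-2 - 5) = 2 - 7 = -5)
C = 3/8 (C = -1/8*(-3) = 3/8 ≈ 0.37500)
s = 5 (s = -1*(-5) = 5)
t = -797/8 (t = 5*(-20) + 3/8 = -100 + 3/8 = -797/8 ≈ -99.625)
-(-1)*t = -(-1)*(-797)/8 = -1*797/8 = -797/8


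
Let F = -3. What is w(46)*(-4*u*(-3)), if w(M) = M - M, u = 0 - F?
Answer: 0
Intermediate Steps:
u = 3 (u = 0 - 1*(-3) = 0 + 3 = 3)
w(M) = 0
w(46)*(-4*u*(-3)) = 0*(-4*3*(-3)) = 0*(-12*(-3)) = 0*36 = 0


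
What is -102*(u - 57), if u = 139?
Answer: -8364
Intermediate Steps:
-102*(u - 57) = -102*(139 - 57) = -102*82 = -8364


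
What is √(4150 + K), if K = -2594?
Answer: 2*√389 ≈ 39.446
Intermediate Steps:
√(4150 + K) = √(4150 - 2594) = √1556 = 2*√389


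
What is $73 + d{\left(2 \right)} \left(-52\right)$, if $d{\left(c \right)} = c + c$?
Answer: $-135$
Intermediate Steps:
$d{\left(c \right)} = 2 c$
$73 + d{\left(2 \right)} \left(-52\right) = 73 + 2 \cdot 2 \left(-52\right) = 73 + 4 \left(-52\right) = 73 - 208 = -135$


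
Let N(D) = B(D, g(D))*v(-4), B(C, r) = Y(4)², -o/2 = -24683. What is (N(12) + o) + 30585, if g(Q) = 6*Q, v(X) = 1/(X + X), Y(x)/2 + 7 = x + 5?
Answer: 79949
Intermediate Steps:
Y(x) = -4 + 2*x (Y(x) = -14 + 2*(x + 5) = -14 + 2*(5 + x) = -14 + (10 + 2*x) = -4 + 2*x)
o = 49366 (o = -2*(-24683) = 49366)
v(X) = 1/(2*X)
B(C, r) = 16 (B(C, r) = (-4 + 2*4)² = (-4 + 8)² = 4² = 16)
N(D) = -2 (N(D) = 16*((½)/(-4)) = 16*((½)*(-¼)) = 16*(-⅛) = -2)
(N(12) + o) + 30585 = (-2 + 49366) + 30585 = 49364 + 30585 = 79949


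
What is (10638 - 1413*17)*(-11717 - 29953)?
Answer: 557669610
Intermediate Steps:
(10638 - 1413*17)*(-11717 - 29953) = (10638 - 24021)*(-41670) = -13383*(-41670) = 557669610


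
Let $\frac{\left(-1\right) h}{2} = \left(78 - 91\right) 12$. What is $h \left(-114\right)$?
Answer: $-35568$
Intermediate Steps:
$h = 312$ ($h = - 2 \left(78 - 91\right) 12 = - 2 \left(\left(-13\right) 12\right) = \left(-2\right) \left(-156\right) = 312$)
$h \left(-114\right) = 312 \left(-114\right) = -35568$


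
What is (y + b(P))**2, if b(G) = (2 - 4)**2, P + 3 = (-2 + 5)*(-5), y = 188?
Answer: 36864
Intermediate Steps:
P = -18 (P = -3 + (-2 + 5)*(-5) = -3 + 3*(-5) = -3 - 15 = -18)
b(G) = 4 (b(G) = (-2)**2 = 4)
(y + b(P))**2 = (188 + 4)**2 = 192**2 = 36864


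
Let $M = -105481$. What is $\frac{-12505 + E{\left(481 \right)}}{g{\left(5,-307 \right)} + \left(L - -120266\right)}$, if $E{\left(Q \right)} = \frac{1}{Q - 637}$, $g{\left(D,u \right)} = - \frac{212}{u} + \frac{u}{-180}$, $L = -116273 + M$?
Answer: $\frac{1283335215}{10415032589} \approx 0.12322$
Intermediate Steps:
$L = -221754$ ($L = -116273 - 105481 = -221754$)
$g{\left(D,u \right)} = - \frac{212}{u} - \frac{u}{180}$ ($g{\left(D,u \right)} = - \frac{212}{u} + u \left(- \frac{1}{180}\right) = - \frac{212}{u} - \frac{u}{180}$)
$E{\left(Q \right)} = \frac{1}{-637 + Q}$
$\frac{-12505 + E{\left(481 \right)}}{g{\left(5,-307 \right)} + \left(L - -120266\right)} = \frac{-12505 + \frac{1}{-637 + 481}}{\left(- \frac{212}{-307} - - \frac{307}{180}\right) - 101488} = \frac{-12505 + \frac{1}{-156}}{\left(\left(-212\right) \left(- \frac{1}{307}\right) + \frac{307}{180}\right) + \left(-221754 + 120266\right)} = \frac{-12505 - \frac{1}{156}}{\left(\frac{212}{307} + \frac{307}{180}\right) - 101488} = - \frac{1950781}{156 \left(\frac{132409}{55260} - 101488\right)} = - \frac{1950781}{156 \left(- \frac{5608094471}{55260}\right)} = \left(- \frac{1950781}{156}\right) \left(- \frac{55260}{5608094471}\right) = \frac{1283335215}{10415032589}$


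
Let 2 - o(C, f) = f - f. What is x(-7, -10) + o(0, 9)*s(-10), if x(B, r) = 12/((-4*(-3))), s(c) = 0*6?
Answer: 1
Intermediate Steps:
o(C, f) = 2 (o(C, f) = 2 - (f - f) = 2 - 1*0 = 2 + 0 = 2)
s(c) = 0
x(B, r) = 1 (x(B, r) = 12/12 = 12*(1/12) = 1)
x(-7, -10) + o(0, 9)*s(-10) = 1 + 2*0 = 1 + 0 = 1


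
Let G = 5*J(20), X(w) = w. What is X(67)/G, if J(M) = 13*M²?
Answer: 67/26000 ≈ 0.0025769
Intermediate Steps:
G = 26000 (G = 5*(13*20²) = 5*(13*400) = 5*5200 = 26000)
X(67)/G = 67/26000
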